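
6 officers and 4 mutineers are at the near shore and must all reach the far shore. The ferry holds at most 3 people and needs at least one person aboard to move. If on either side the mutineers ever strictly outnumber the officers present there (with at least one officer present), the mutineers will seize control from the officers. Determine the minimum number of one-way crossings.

9

Counting alone: each trip to the far shore takes at most 3 across and each return brings at least 1 back, so after t trips out (and t−1 returns) at most 3t − (t−1) of the 10 are across; that first reaches 10 at t = 5, so at least 9 crossings are needed.
The plan below uses exactly 9 crossings, so it is optimal:
1. 2 mutineers → the far shore.  (the near shore: 6O 2M; the far shore: 0O 2M)
2. 1 mutineer ← the near shore.  (the near shore: 6O 3M; the far shore: 0O 1M)
3. 3 mutineers → the far shore.  (the near shore: 6O 0M; the far shore: 0O 4M)
4. 1 mutineer ← the near shore.  (the near shore: 6O 1M; the far shore: 0O 3M)
5. 3 officers → the far shore.  (the near shore: 3O 1M; the far shore: 3O 3M)
6. 1 mutineer ← the near shore.  (the near shore: 3O 2M; the far shore: 3O 2M)
7. 1 officer and 2 mutineers → the far shore.  (the near shore: 2O 0M; the far shore: 4O 4M)
8. 1 mutineer ← the near shore.  (the near shore: 2O 1M; the far shore: 4O 3M)
9. 2 officers and 1 mutineer → the far shore.  (the near shore: 0O 0M; the far shore: 6O 4M)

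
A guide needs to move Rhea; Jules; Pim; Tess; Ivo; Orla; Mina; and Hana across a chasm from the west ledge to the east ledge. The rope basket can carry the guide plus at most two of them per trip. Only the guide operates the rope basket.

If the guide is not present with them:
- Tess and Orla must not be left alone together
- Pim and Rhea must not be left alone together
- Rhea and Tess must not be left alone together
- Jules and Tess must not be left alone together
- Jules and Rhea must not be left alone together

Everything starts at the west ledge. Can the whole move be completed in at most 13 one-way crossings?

Yes

Yes — this plan uses 13 crossings (≤ 13):
1. Guide goes to the east ledge with Rhea and Tess.
2. Guide goes back to the west ledge with Rhea.
3. Guide goes to the east ledge with Pim and Rhea.
4. Guide goes back to the west ledge with Rhea.
5. Guide goes to the east ledge with Ivo and Rhea.
6. Guide goes back to the west ledge with Rhea.
7. Guide goes to the east ledge with Mina and Rhea.
8. Guide goes back to the west ledge with Rhea.
9. Guide goes to the east ledge with Hana and Rhea.
10. Guide goes back to the west ledge with Rhea.
11. Guide goes to the east ledge with Jules and Orla.
12. Guide goes back to the west ledge with Tess.
13. Guide goes to the east ledge with Rhea and Tess.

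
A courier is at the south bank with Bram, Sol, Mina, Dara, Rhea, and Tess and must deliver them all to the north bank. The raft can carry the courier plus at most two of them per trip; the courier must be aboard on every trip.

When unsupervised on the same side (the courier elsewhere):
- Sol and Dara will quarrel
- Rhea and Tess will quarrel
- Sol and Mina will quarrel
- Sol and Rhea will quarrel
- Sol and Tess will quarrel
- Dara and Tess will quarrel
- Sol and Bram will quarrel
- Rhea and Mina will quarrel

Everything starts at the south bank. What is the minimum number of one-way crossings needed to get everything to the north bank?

Whatever the first load, the items left behind include a forbidden pair without the courier. No opening move is safe, so no plan exists.

impossible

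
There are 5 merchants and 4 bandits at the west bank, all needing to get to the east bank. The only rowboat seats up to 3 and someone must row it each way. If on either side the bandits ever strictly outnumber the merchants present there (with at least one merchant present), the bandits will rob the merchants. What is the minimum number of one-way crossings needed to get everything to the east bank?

Counting alone: each trip to the east bank takes at most 3 across and each return brings at least 1 back, so after t trips out (and t−1 returns) at most 3t − (t−1) of the 9 are across; that first reaches 9 at t = 4, so at least 7 crossings are needed.
The plan below uses exactly 7 crossings, so it is optimal:
1. 3 bandits → the east bank.  (the west bank: 5M 1B; the east bank: 0M 3B)
2. 1 bandit ← the west bank.  (the west bank: 5M 2B; the east bank: 0M 2B)
3. 3 merchants → the east bank.  (the west bank: 2M 2B; the east bank: 3M 2B)
4. 1 merchant ← the west bank.  (the west bank: 3M 2B; the east bank: 2M 2B)
5. 2 merchants and 1 bandit → the east bank.  (the west bank: 1M 1B; the east bank: 4M 3B)
6. 1 merchant ← the west bank.  (the west bank: 2M 1B; the east bank: 3M 3B)
7. 2 merchants and 1 bandit → the east bank.  (the west bank: 0M 0B; the east bank: 5M 4B)

7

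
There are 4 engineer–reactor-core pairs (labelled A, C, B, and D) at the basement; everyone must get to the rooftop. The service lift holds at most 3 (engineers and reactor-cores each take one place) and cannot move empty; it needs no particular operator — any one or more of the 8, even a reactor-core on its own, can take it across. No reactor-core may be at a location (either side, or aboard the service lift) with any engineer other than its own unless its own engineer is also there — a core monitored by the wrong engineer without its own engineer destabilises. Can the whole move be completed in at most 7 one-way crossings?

No

Counting alone: each trip to the rooftop takes at most 3 across and each return brings at least 1 back, so after t trips out (and t−1 returns) at most 3t − (t−1) of the 8 are across; that first reaches 8 at t = 4, so at least 7 crossings are needed.
The safety rule pushes this higher. Following every safe sequence of crossings, the most of the 8 that can be at the rooftop as the service lift arrives there on crossing 7 is 7 — never all 8.
So the move cannot be finished within 7 crossings. (The shortest complete plan takes 9:)
1. engineer A and reactor-core A cross → the rooftop.
2. engineer A crosses ← the basement.
3. engineer A, engineer C, and reactor-core C cross → the rooftop.
4. engineer A and reactor-core A cross ← the basement.
5. engineer A, engineer B, and engineer D cross → the rooftop.
6. reactor-core C crosses ← the basement.
7. reactor-core A and reactor-core C cross → the rooftop.
8. reactor-core A crosses ← the basement.
9. reactor-core A, reactor-core B, and reactor-core D cross → the rooftop.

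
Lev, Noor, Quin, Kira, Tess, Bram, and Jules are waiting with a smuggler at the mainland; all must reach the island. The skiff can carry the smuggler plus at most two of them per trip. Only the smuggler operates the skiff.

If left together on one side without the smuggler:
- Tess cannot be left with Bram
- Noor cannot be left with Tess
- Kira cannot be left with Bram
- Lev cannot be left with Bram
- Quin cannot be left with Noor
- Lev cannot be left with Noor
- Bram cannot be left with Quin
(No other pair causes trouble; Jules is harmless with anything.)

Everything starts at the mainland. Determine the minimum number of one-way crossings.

Counting alone: the smuggler can take at most 2 across per trip to the island, so moving all 7 needs at least 4 loaded trips out, with a return between consecutive ones — at least 7 crossings.
The safety rule pushes this higher. Following every safe sequence of crossings, the most of the 7 that can be at the island as the skiff arrives there on crossing 7 is 6 — never all 7.
So no plan with fewer than 9 crossings exists, and this one achieves 9:
1. Smuggler goes to the island with Bram and Noor.  [the mainland: Jules, Kira, Lev, Quin, Tess | the island: Bram, Noor]
2. Smuggler goes back to the mainland alone.  [the mainland: Jules, Kira, Lev, Quin, Tess | the island: Bram, Noor]
3. Smuggler goes to the island with Jules.  [the mainland: Kira, Lev, Quin, Tess | the island: Bram, Jules, Noor]
4. Smuggler goes back to the mainland alone.  [the mainland: Kira, Lev, Quin, Tess | the island: Bram, Jules, Noor]
5. Smuggler goes to the island with Lev and Quin.  [the mainland: Kira, Tess | the island: Bram, Jules, Lev, Noor, Quin]
6. Smuggler goes back to the mainland with Bram and Noor.  [the mainland: Bram, Kira, Noor, Tess | the island: Jules, Lev, Quin]
7. Smuggler goes to the island with Kira and Tess.  [the mainland: Bram, Noor | the island: Jules, Kira, Lev, Quin, Tess]
8. Smuggler goes back to the mainland alone.  [the mainland: Bram, Noor | the island: Jules, Kira, Lev, Quin, Tess]
9. Smuggler goes to the island with Bram and Noor.  [the mainland: — | the island: Bram, Jules, Kira, Lev, Noor, Quin, Tess]

9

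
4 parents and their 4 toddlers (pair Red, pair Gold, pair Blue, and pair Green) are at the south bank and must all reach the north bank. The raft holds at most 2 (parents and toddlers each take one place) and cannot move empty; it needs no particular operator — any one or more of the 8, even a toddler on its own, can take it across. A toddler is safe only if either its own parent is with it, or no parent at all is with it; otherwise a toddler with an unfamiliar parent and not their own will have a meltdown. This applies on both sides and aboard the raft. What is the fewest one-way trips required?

Following every safe sequence of crossings from the start, the most of the 8 that can be at the north bank as the raft arrives there on crossings 1, 3, 5 is 2, 3, 4 respectively; the best ever achieved is 4 of 8.
From crossing 7 on, no configuration arises that was not already reachable earlier: only 44 distinct safe configurations (who is on which side, and where the raft is) can ever be reached, none of them has everyone across, and every continuation just revisits them. So no valid plan exists.

impossible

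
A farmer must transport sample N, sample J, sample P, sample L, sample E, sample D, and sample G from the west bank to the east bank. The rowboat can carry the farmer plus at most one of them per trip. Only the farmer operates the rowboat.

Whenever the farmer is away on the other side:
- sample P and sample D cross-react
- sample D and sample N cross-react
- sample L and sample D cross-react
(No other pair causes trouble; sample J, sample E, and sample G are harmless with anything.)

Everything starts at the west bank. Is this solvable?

Following every safe sequence of crossings from the start, the most of the 7 that can be at the east bank as the rowboat arrives there on crossings 1, 3, 5, 7, 9 is 1, 2, 3, 4, 5 respectively; the best ever achieved is 5 of 7.
From crossing 11 on, no configuration arises that was not already reachable earlier: only 72 distinct safe configurations (who is on which side, and where the rowboat is) can ever be reached, none of them has everyone across, and every continuation just revisits them. So no valid plan exists.

No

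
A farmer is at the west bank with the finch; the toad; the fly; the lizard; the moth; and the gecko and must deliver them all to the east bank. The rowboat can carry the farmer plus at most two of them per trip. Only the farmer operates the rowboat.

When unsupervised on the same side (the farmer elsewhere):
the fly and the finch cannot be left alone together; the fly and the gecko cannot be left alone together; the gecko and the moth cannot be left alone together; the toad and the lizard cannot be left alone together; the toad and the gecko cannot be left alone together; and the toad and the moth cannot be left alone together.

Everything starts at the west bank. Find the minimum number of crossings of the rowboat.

impossible

Whatever the first load, the items left behind include a forbidden pair without the farmer. No opening move is safe, so no plan exists.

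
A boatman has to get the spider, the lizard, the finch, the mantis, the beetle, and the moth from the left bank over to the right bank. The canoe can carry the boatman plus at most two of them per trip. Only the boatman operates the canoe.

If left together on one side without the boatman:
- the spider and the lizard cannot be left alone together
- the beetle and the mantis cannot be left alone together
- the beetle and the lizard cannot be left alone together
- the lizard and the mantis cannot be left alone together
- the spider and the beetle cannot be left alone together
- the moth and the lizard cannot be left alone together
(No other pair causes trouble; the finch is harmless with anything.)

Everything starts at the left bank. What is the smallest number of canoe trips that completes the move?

9

Counting alone: the boatman can take at most 2 across per trip to the right bank, so moving all 6 needs at least 3 loaded trips out, with a return between consecutive ones — at least 5 crossings.
The safety rule pushes this higher. Following every safe sequence of crossings, the most of the 6 that can be at the right bank as the canoe arrives there on crossings 5, 7 is 4, 5 respectively — never all 6.
So no plan with fewer than 9 crossings exists, and this one achieves 9:
1. Boatman goes to the right bank with the beetle and the lizard.  [the left bank: the finch, the mantis, the moth, the spider | the right bank: the beetle, the lizard]
2. Boatman goes back to the left bank with the lizard.  [the left bank: the finch, the lizard, the mantis, the moth, the spider | the right bank: the beetle]
3. Boatman goes to the right bank with the finch and the lizard.  [the left bank: the mantis, the moth, the spider | the right bank: the beetle, the finch, the lizard]
4. Boatman goes back to the left bank with the lizard.  [the left bank: the lizard, the mantis, the moth, the spider | the right bank: the beetle, the finch]
5. Boatman goes to the right bank with the lizard and the moth.  [the left bank: the mantis, the spider | the right bank: the beetle, the finch, the lizard, the moth]
6. Boatman goes back to the left bank with the lizard.  [the left bank: the lizard, the mantis, the spider | the right bank: the beetle, the finch, the moth]
7. Boatman goes to the right bank with the mantis and the spider.  [the left bank: the lizard | the right bank: the beetle, the finch, the mantis, the moth, the spider]
8. Boatman goes back to the left bank with the beetle.  [the left bank: the beetle, the lizard | the right bank: the finch, the mantis, the moth, the spider]
9. Boatman goes to the right bank with the beetle and the lizard.  [the left bank: — | the right bank: the beetle, the finch, the lizard, the mantis, the moth, the spider]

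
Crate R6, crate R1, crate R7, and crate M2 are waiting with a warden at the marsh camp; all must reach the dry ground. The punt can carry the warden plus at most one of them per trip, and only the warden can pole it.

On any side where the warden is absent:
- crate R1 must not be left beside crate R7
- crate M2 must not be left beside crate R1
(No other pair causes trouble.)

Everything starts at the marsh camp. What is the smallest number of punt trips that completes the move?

Counting alone: the warden can take at most 1 across per trip to the dry ground, so moving all 4 needs at least 4 loaded trips out, with a return between consecutive ones — at least 7 crossings.
The safety rule pushes this higher. Following every safe sequence of crossings, the most of the 4 that can be at the dry ground as the punt arrives there on crossing 7 is 3 — never all 4.
So no plan with fewer than 9 crossings exists, and this one achieves 9:
1. Warden goes to the dry ground with crate R1.  [the marsh camp: crate M2, crate R6, crate R7 | the dry ground: crate R1]
2. Warden goes back to the marsh camp alone.  [the marsh camp: crate M2, crate R6, crate R7 | the dry ground: crate R1]
3. Warden goes to the dry ground with crate R6.  [the marsh camp: crate M2, crate R7 | the dry ground: crate R1, crate R6]
4. Warden goes back to the marsh camp alone.  [the marsh camp: crate M2, crate R7 | the dry ground: crate R1, crate R6]
5. Warden goes to the dry ground with crate R7.  [the marsh camp: crate M2 | the dry ground: crate R1, crate R6, crate R7]
6. Warden goes back to the marsh camp with crate R1.  [the marsh camp: crate M2, crate R1 | the dry ground: crate R6, crate R7]
7. Warden goes to the dry ground with crate M2.  [the marsh camp: crate R1 | the dry ground: crate M2, crate R6, crate R7]
8. Warden goes back to the marsh camp alone.  [the marsh camp: crate R1 | the dry ground: crate M2, crate R6, crate R7]
9. Warden goes to the dry ground with crate R1.  [the marsh camp: — | the dry ground: crate M2, crate R1, crate R6, crate R7]

9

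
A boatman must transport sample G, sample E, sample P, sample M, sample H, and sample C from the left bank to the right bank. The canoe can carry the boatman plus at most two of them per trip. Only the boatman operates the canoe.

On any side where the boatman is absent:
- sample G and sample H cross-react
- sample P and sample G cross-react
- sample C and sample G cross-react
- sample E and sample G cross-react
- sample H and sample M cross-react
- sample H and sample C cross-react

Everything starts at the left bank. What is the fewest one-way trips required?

Counting alone: the boatman can take at most 2 across per trip to the right bank, so moving all 6 needs at least 3 loaded trips out, with a return between consecutive ones — at least 5 crossings.
The safety rule pushes this higher. Following every safe sequence of crossings, the most of the 6 that can be at the right bank as the canoe arrives there on crossings 5, 7 is 4, 5 respectively — never all 6.
So no plan with fewer than 9 crossings exists, and this one achieves 9:
1. Boatman goes to the right bank with sample G and sample H.
2. Boatman goes back to the left bank with sample G.
3. Boatman goes to the right bank with sample E and sample G.
4. Boatman goes back to the left bank with sample G.
5. Boatman goes to the right bank with sample G and sample P.
6. Boatman goes back to the left bank with sample G.
7. Boatman goes to the right bank with sample C and sample M.
8. Boatman goes back to the left bank with sample H.
9. Boatman goes to the right bank with sample G and sample H.

9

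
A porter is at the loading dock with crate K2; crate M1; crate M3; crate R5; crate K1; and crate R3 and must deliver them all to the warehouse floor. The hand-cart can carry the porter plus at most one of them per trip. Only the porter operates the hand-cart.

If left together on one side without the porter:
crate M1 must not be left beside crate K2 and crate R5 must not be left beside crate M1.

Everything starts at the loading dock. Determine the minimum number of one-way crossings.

13

Counting alone: the porter can take at most 1 across per trip to the warehouse floor, so moving all 6 needs at least 6 loaded trips out, with a return between consecutive ones — at least 11 crossings.
The safety rule pushes this higher. Following every safe sequence of crossings, the most of the 6 that can be at the warehouse floor as the hand-cart arrives there on crossing 11 is 5 — never all 6.
So no plan with fewer than 13 crossings exists, and this one achieves 13:
1. Porter goes to the warehouse floor with crate M1.  [the loading dock: crate K1, crate K2, crate M3, crate R3, crate R5 | the warehouse floor: crate M1]
2. Porter goes back to the loading dock alone.  [the loading dock: crate K1, crate K2, crate M3, crate R3, crate R5 | the warehouse floor: crate M1]
3. Porter goes to the warehouse floor with crate K2.  [the loading dock: crate K1, crate M3, crate R3, crate R5 | the warehouse floor: crate K2, crate M1]
4. Porter goes back to the loading dock with crate M1.  [the loading dock: crate K1, crate M1, crate M3, crate R3, crate R5 | the warehouse floor: crate K2]
5. Porter goes to the warehouse floor with crate R5.  [the loading dock: crate K1, crate M1, crate M3, crate R3 | the warehouse floor: crate K2, crate R5]
6. Porter goes back to the loading dock alone.  [the loading dock: crate K1, crate M1, crate M3, crate R3 | the warehouse floor: crate K2, crate R5]
7. Porter goes to the warehouse floor with crate M3.  [the loading dock: crate K1, crate M1, crate R3 | the warehouse floor: crate K2, crate M3, crate R5]
8. Porter goes back to the loading dock alone.  [the loading dock: crate K1, crate M1, crate R3 | the warehouse floor: crate K2, crate M3, crate R5]
9. Porter goes to the warehouse floor with crate K1.  [the loading dock: crate M1, crate R3 | the warehouse floor: crate K1, crate K2, crate M3, crate R5]
10. Porter goes back to the loading dock alone.  [the loading dock: crate M1, crate R3 | the warehouse floor: crate K1, crate K2, crate M3, crate R5]
11. Porter goes to the warehouse floor with crate R3.  [the loading dock: crate M1 | the warehouse floor: crate K1, crate K2, crate M3, crate R3, crate R5]
12. Porter goes back to the loading dock alone.  [the loading dock: crate M1 | the warehouse floor: crate K1, crate K2, crate M3, crate R3, crate R5]
13. Porter goes to the warehouse floor with crate M1.  [the loading dock: — | the warehouse floor: crate K1, crate K2, crate M1, crate M3, crate R3, crate R5]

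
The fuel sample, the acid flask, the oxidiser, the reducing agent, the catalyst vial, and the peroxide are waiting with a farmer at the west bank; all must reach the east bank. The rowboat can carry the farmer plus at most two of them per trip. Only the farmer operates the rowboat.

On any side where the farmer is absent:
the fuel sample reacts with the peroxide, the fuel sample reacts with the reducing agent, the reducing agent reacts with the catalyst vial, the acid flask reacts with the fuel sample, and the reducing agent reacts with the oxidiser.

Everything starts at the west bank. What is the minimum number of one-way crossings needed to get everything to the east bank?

Counting alone: the farmer can take at most 2 across per trip to the east bank, so moving all 6 needs at least 3 loaded trips out, with a return between consecutive ones — at least 5 crossings.
The safety rule pushes this higher. Following every safe sequence of crossings, the most of the 6 that can be at the east bank as the rowboat arrives there on crossing 5 is 5 — never all 6.
So no plan with fewer than 7 crossings exists, and this one achieves 7:
1. Farmer goes to the east bank with the fuel sample and the reducing agent.
2. Farmer goes back to the west bank with the fuel sample.
3. Farmer goes to the east bank with the acid flask and the peroxide.
4. Farmer goes back to the west bank alone.
5. Farmer goes to the east bank with the catalyst vial and the oxidiser.
6. Farmer goes back to the west bank with the reducing agent.
7. Farmer goes to the east bank with the fuel sample and the reducing agent.

7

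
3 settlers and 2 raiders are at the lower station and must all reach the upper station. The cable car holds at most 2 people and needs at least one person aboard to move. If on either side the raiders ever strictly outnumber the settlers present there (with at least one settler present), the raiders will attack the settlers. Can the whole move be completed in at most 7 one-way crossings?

Yes — this plan uses 7 crossings (≤ 7):
1. 2 raiders → the upper station.  (the lower station: 3S 0R; the upper station: 0S 2R)
2. 1 raider ← the lower station.  (the lower station: 3S 1R; the upper station: 0S 1R)
3. 2 settlers → the upper station.  (the lower station: 1S 1R; the upper station: 2S 1R)
4. 1 settler ← the lower station.  (the lower station: 2S 1R; the upper station: 1S 1R)
5. 1 settler and 1 raider → the upper station.  (the lower station: 1S 0R; the upper station: 2S 2R)
6. 1 raider ← the lower station.  (the lower station: 1S 1R; the upper station: 2S 1R)
7. 1 settler and 1 raider → the upper station.  (the lower station: 0S 0R; the upper station: 3S 2R)

Yes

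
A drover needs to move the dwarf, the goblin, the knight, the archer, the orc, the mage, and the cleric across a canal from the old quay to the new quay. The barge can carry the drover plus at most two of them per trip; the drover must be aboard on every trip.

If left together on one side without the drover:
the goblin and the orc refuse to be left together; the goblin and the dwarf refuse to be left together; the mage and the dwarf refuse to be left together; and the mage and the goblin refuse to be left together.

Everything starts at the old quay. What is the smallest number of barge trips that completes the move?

11

Counting alone: the drover can take at most 2 across per trip to the new quay, so moving all 7 needs at least 4 loaded trips out, with a return between consecutive ones — at least 7 crossings.
The safety rule pushes this higher. Following every safe sequence of crossings, the most of the 7 that can be at the new quay as the barge arrives there on crossings 7, 9 is 5, 6 respectively — never all 7.
So no plan with fewer than 11 crossings exists, and this one achieves 11:
1. Drover goes to the new quay with the dwarf and the goblin.  [the old quay: the archer, the cleric, the knight, the mage, the orc | the new quay: the dwarf, the goblin]
2. Drover goes back to the old quay with the dwarf.  [the old quay: the archer, the cleric, the dwarf, the knight, the mage, the orc | the new quay: the goblin]
3. Drover goes to the new quay with the dwarf and the knight.  [the old quay: the archer, the cleric, the mage, the orc | the new quay: the dwarf, the goblin, the knight]
4. Drover goes back to the old quay with the dwarf.  [the old quay: the archer, the cleric, the dwarf, the mage, the orc | the new quay: the goblin, the knight]
5. Drover goes to the new quay with the archer and the dwarf.  [the old quay: the cleric, the mage, the orc | the new quay: the archer, the dwarf, the goblin, the knight]
6. Drover goes back to the old quay with the dwarf.  [the old quay: the cleric, the dwarf, the mage, the orc | the new quay: the archer, the goblin, the knight]
7. Drover goes to the new quay with the dwarf and the orc.  [the old quay: the cleric, the mage | the new quay: the archer, the dwarf, the goblin, the knight, the orc]
8. Drover goes back to the old quay with the goblin.  [the old quay: the cleric, the goblin, the mage | the new quay: the archer, the dwarf, the knight, the orc]
9. Drover goes to the new quay with the cleric and the goblin.  [the old quay: the mage | the new quay: the archer, the cleric, the dwarf, the goblin, the knight, the orc]
10. Drover goes back to the old quay with the goblin.  [the old quay: the goblin, the mage | the new quay: the archer, the cleric, the dwarf, the knight, the orc]
11. Drover goes to the new quay with the goblin and the mage.  [the old quay: — | the new quay: the archer, the cleric, the dwarf, the goblin, the knight, the mage, the orc]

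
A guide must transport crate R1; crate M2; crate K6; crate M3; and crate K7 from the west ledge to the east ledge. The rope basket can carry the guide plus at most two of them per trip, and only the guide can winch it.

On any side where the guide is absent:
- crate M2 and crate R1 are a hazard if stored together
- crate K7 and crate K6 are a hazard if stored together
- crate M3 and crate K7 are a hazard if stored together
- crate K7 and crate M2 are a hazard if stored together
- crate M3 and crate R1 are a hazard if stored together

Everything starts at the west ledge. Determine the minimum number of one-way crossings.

7

Counting alone: the guide can take at most 2 across per trip to the east ledge, so moving all 5 needs at least 3 loaded trips out, with a return between consecutive ones — at least 5 crossings.
The safety rule pushes this higher. Following every safe sequence of crossings, the most of the 5 that can be at the east ledge as the rope basket arrives there on crossing 5 is 4 — never all 5.
So no plan with fewer than 7 crossings exists, and this one achieves 7:
1. Guide goes to the east ledge with crate K7 and crate R1.
2. Guide goes back to the west ledge alone.
3. Guide goes to the east ledge with crate M2.
4. Guide goes back to the west ledge with crate K7 and crate R1.
5. Guide goes to the east ledge with crate K6 and crate M3.
6. Guide goes back to the west ledge alone.
7. Guide goes to the east ledge with crate K7 and crate R1.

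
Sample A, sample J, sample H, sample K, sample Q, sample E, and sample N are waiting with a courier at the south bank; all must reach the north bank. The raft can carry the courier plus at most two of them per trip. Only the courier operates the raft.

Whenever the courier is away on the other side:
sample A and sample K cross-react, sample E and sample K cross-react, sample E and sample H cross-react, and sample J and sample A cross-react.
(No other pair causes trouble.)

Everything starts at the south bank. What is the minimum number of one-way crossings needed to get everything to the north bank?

9

Counting alone: the courier can take at most 2 across per trip to the north bank, so moving all 7 needs at least 4 loaded trips out, with a return between consecutive ones — at least 7 crossings.
The safety rule pushes this higher. Following every safe sequence of crossings, the most of the 7 that can be at the north bank as the raft arrives there on crossing 7 is 6 — never all 7.
So no plan with fewer than 9 crossings exists, and this one achieves 9:
1. Courier goes to the north bank with sample A and sample E.  [the south bank: sample H, sample J, sample K, sample N, sample Q | the north bank: sample A, sample E]
2. Courier goes back to the south bank alone.  [the south bank: sample H, sample J, sample K, sample N, sample Q | the north bank: sample A, sample E]
3. Courier goes to the north bank with sample J.  [the south bank: sample H, sample K, sample N, sample Q | the north bank: sample A, sample E, sample J]
4. Courier goes back to the south bank with sample A.  [the south bank: sample A, sample H, sample K, sample N, sample Q | the north bank: sample E, sample J]
5. Courier goes to the north bank with sample H and sample K.  [the south bank: sample A, sample N, sample Q | the north bank: sample E, sample H, sample J, sample K]
6. Courier goes back to the south bank with sample E.  [the south bank: sample A, sample E, sample N, sample Q | the north bank: sample H, sample J, sample K]
7. Courier goes to the north bank with sample N and sample Q.  [the south bank: sample A, sample E | the north bank: sample H, sample J, sample K, sample N, sample Q]
8. Courier goes back to the south bank alone.  [the south bank: sample A, sample E | the north bank: sample H, sample J, sample K, sample N, sample Q]
9. Courier goes to the north bank with sample A and sample E.  [the south bank: — | the north bank: sample A, sample E, sample H, sample J, sample K, sample N, sample Q]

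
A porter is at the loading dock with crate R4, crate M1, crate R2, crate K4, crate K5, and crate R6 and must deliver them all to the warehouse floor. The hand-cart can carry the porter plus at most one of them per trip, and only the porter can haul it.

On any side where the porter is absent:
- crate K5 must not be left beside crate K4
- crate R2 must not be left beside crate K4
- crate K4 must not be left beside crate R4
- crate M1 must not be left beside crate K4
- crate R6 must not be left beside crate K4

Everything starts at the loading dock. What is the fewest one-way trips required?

Following every safe sequence of crossings from the start, the most of the 6 that can be at the warehouse floor as the hand-cart arrives there on crossings 1, 3 is 1, 2 respectively; the best ever achieved is 2 of 6.
From crossing 5 on, no configuration arises that was not already reachable earlier: only 13 distinct safe configurations (who is on which side, and where the hand-cart is) can ever be reached, none of them has everyone across, and every continuation just revisits them. So no valid plan exists.

impossible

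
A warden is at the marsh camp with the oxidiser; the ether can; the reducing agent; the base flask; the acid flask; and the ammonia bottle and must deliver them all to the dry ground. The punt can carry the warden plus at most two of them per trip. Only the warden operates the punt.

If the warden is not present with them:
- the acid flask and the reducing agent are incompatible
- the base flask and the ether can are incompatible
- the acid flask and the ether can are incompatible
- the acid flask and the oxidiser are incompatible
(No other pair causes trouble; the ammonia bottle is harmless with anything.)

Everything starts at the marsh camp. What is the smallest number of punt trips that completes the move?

Counting alone: the warden can take at most 2 across per trip to the dry ground, so moving all 6 needs at least 3 loaded trips out, with a return between consecutive ones — at least 5 crossings.
The safety rule pushes this higher. Following every safe sequence of crossings, the most of the 6 that can be at the dry ground as the punt arrives there on crossing 5 is 5 — never all 6.
So no plan with fewer than 7 crossings exists, and this one achieves 7:
1. Warden goes to the dry ground with the acid flask and the ether can.  [the marsh camp: the ammonia bottle, the base flask, the oxidiser, the reducing agent | the dry ground: the acid flask, the ether can]
2. Warden goes back to the marsh camp with the ether can.  [the marsh camp: the ammonia bottle, the base flask, the ether can, the oxidiser, the reducing agent | the dry ground: the acid flask]
3. Warden goes to the dry ground with the ether can and the oxidiser.  [the marsh camp: the ammonia bottle, the base flask, the reducing agent | the dry ground: the acid flask, the ether can, the oxidiser]
4. Warden goes back to the marsh camp with the acid flask.  [the marsh camp: the acid flask, the ammonia bottle, the base flask, the reducing agent | the dry ground: the ether can, the oxidiser]
5. Warden goes to the dry ground with the ammonia bottle and the reducing agent.  [the marsh camp: the acid flask, the base flask | the dry ground: the ammonia bottle, the ether can, the oxidiser, the reducing agent]
6. Warden goes back to the marsh camp alone.  [the marsh camp: the acid flask, the base flask | the dry ground: the ammonia bottle, the ether can, the oxidiser, the reducing agent]
7. Warden goes to the dry ground with the acid flask and the base flask.  [the marsh camp: — | the dry ground: the acid flask, the ammonia bottle, the base flask, the ether can, the oxidiser, the reducing agent]

7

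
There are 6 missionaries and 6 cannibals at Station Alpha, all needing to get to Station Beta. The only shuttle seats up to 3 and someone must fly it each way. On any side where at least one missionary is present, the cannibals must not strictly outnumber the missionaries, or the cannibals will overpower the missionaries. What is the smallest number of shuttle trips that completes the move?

Following every safe sequence of crossings from the start, the most of the 12 that can be at Station Beta as the shuttle arrives there on crossings 1, 3, 5 is 3, 5, 6 respectively; the best ever achieved is 6 of 12.
From crossing 7 on, no configuration arises that was not already reachable earlier: only 17 distinct safe configurations (who is on which side, and where the shuttle is) can ever be reached, none of them has everyone across, and every continuation just revisits them. They are: 0 missionaries + 0 cannibals across (shuttle back at the start); 0 missionaries + 1 cannibal across (shuttle there); 0 missionaries + 1 cannibal across (shuttle back at the start); 0 missionaries + 2 cannibals across (shuttle there); 0 missionaries + 2 cannibals across (shuttle back at the start); 0 missionaries + 3 cannibals across (shuttle there); 0 missionaries + 3 cannibals across (shuttle back at the start); 0 missionaries + 4 cannibals across (shuttle there); 0 missionaries + 4 cannibals across (shuttle back at the start); 0 missionaries + 5 cannibals across (shuttle there); 0 missionaries + 5 cannibals across (shuttle back at the start); 0 missionaries + 6 cannibals across (shuttle there); 1 missionary + 1 cannibal across (shuttle there); 1 missionary + 1 cannibal across (shuttle back at the start); 2 missionaries + 2 cannibals across (shuttle there); 2 missionaries + 2 cannibals across (shuttle back at the start); 3 missionaries + 3 cannibals across (shuttle there). So no valid plan exists.

impossible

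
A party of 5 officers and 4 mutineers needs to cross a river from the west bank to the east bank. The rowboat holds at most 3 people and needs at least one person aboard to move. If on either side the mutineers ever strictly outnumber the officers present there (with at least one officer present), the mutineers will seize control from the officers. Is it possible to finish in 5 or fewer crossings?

No

Counting alone: each trip to the east bank takes at most 3 across and each return brings at least 1 back, so after t trips out (and t−1 returns) at most 3t − (t−1) of the 9 are across; that first reaches 9 at t = 4, so at least 7 crossings are needed.
Since 5 < 7, 5 crossings cannot be enough. (The shortest complete plan in fact takes 7:)
1. 3 mutineers → the east bank.  (the west bank: 5O 1M; the east bank: 0O 3M)
2. 1 mutineer ← the west bank.  (the west bank: 5O 2M; the east bank: 0O 2M)
3. 3 officers → the east bank.  (the west bank: 2O 2M; the east bank: 3O 2M)
4. 1 officer ← the west bank.  (the west bank: 3O 2M; the east bank: 2O 2M)
5. 2 officers and 1 mutineer → the east bank.  (the west bank: 1O 1M; the east bank: 4O 3M)
6. 1 officer ← the west bank.  (the west bank: 2O 1M; the east bank: 3O 3M)
7. 2 officers and 1 mutineer → the east bank.  (the west bank: 0O 0M; the east bank: 5O 4M)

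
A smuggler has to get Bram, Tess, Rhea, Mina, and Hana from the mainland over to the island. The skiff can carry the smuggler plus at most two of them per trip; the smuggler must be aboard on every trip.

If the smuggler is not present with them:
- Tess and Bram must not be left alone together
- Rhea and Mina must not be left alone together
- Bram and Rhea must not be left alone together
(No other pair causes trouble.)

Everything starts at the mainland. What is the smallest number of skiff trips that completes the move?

5

Counting alone: the smuggler can take at most 2 across per trip to the island, so moving all 5 needs at least 3 loaded trips out, with a return between consecutive ones — at least 5 crossings.
The plan below uses exactly 5 crossings, so it is optimal:
1. Smuggler goes to the island with Bram and Rhea.
2. Smuggler goes back to the mainland with Bram.
3. Smuggler goes to the island with Hana and Tess.
4. Smuggler goes back to the mainland alone.
5. Smuggler goes to the island with Bram and Mina.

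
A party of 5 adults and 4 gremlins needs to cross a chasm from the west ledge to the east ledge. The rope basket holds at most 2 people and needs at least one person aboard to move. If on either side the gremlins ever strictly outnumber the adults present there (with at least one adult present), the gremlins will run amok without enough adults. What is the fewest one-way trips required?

15

Counting alone: each trip to the east ledge takes at most 2 across and each return brings at least 1 back, so after t trips out (and t−1 returns) at most 2t − (t−1) of the 9 are across; that first reaches 9 at t = 8, so at least 15 crossings are needed.
The plan below uses exactly 15 crossings, so it is optimal:
1. 2 gremlins → the east ledge.  (the west ledge: 5A 2G; the east ledge: 0A 2G)
2. 1 gremlin ← the west ledge.  (the west ledge: 5A 3G; the east ledge: 0A 1G)
3. 2 gremlins → the east ledge.  (the west ledge: 5A 1G; the east ledge: 0A 3G)
4. 1 gremlin ← the west ledge.  (the west ledge: 5A 2G; the east ledge: 0A 2G)
5. 2 adults → the east ledge.  (the west ledge: 3A 2G; the east ledge: 2A 2G)
6. 1 gremlin ← the west ledge.  (the west ledge: 3A 3G; the east ledge: 2A 1G)
7. 1 adult and 1 gremlin → the east ledge.  (the west ledge: 2A 2G; the east ledge: 3A 2G)
8. 1 adult ← the west ledge.  (the west ledge: 3A 2G; the east ledge: 2A 2G)
9. 1 adult and 1 gremlin → the east ledge.  (the west ledge: 2A 1G; the east ledge: 3A 3G)
10. 1 gremlin ← the west ledge.  (the west ledge: 2A 2G; the east ledge: 3A 2G)
11. 1 adult and 1 gremlin → the east ledge.  (the west ledge: 1A 1G; the east ledge: 4A 3G)
12. 1 adult ← the west ledge.  (the west ledge: 2A 1G; the east ledge: 3A 3G)
13. 1 adult and 1 gremlin → the east ledge.  (the west ledge: 1A 0G; the east ledge: 4A 4G)
14. 1 gremlin ← the west ledge.  (the west ledge: 1A 1G; the east ledge: 4A 3G)
15. 1 adult and 1 gremlin → the east ledge.  (the west ledge: 0A 0G; the east ledge: 5A 4G)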